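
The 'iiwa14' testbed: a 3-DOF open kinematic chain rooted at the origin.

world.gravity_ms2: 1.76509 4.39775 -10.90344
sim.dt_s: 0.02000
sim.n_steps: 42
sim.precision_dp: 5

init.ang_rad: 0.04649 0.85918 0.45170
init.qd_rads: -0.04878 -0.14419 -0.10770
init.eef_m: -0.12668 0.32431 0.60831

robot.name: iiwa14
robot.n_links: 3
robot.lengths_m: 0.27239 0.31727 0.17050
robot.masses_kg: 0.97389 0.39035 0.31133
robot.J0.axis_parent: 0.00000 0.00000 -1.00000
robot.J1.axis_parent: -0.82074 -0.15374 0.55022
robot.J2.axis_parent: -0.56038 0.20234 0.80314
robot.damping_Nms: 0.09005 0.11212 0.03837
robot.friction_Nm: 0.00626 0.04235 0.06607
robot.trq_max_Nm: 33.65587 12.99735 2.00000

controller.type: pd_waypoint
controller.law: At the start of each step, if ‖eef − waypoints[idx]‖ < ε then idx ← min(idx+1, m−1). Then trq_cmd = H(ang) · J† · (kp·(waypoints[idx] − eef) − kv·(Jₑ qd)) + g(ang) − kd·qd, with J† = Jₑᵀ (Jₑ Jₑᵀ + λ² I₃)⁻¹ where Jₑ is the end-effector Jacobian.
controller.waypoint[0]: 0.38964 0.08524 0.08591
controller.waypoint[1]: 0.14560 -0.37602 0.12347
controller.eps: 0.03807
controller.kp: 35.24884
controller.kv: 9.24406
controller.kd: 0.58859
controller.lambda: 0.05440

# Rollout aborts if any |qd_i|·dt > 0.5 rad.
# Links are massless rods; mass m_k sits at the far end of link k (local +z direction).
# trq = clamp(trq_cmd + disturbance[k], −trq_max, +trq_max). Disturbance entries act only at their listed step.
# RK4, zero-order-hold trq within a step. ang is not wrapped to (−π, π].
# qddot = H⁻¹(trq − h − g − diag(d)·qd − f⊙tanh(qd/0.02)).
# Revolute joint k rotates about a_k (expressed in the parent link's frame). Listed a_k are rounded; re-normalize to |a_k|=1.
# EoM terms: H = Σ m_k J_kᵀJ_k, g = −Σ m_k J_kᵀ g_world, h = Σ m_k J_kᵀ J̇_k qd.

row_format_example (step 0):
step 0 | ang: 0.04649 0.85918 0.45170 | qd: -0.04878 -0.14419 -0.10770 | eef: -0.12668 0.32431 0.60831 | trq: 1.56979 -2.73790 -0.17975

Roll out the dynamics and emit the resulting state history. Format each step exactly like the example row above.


step 1 | ang: 0.05279 0.85289 0.47195 | qd: 0.70050 -0.38425 1.53879 | eef: -0.12387 0.32478 0.60839 | trq: 0.75224 -2.57532 -1.16200
step 2 | ang: 0.07624 0.86370 0.38934 | qd: 1.62466 1.19259 -8.18379 | eef: -0.11631 0.32564 0.61221 | trq: -0.03989 -2.74064 2.00000
step 3 | ang: 0.09733 0.82487 0.60078 | qd: 1.15368 -4.15309 24.42197 | eef: -0.10756 0.32977 0.60537 | trq: 0.30834 -1.37387 -2.00000
step 4 | ang: 0.13420 0.80790 0.70440 | qd: 2.08503 1.55336 -9.07300 | eef: -0.09574 0.33386 0.60125 | trq: -0.57511 -3.20973 2.00000
step 5 | ang: 0.17944 0.78014 0.89019 | qd: 2.81692 -3.47947 23.23325 | eef: -0.08330 0.33751 0.59306 | trq: -0.61417 -1.55019 -2.00000
step 6 | ang: 0.22669 0.76655 0.99446 | qd: 1.67027 1.35887 -8.66807 | eef: -0.07004 0.34048 0.58801 | trq: -0.19366 -3.10216 2.00000
step 7 | ang: 0.28081 0.74588 1.16194 | qd: 3.87896 -2.71370 21.61412 | eef: -0.05747 0.34193 0.57991 | trq: -1.09355 -1.61241 -2.00000
step 8 | ang: 0.32980 0.73830 1.24244 | qd: 1.00877 1.32755 -9.90857 | eef: -0.04446 0.34351 0.57558 | trq: 0.35891 -2.89942 2.00000
step 9 | ang: 0.38587 0.72559 1.38064 | qd: 4.52016 -1.99517 20.16495 | eef: -0.03255 0.34352 0.56855 | trq: -1.36110 -1.67350 -2.00000
step 10 | ang: 0.43321 0.72422 1.43419 | qd: 0.41166 1.33353 -11.24573 | eef: -0.01987 0.34454 0.56503 | trq: 0.81278 -2.72045 2.00000
step 11 | ang: 0.48983 0.71851 1.55230 | qd: 4.99734 -1.37039 19.45507 | eef: -0.00850 0.34396 0.55848 | trq: -1.56518 -1.77556 -2.00000
step 12 | ang: 0.53438 0.72309 1.58091 | qd: -0.16671 1.38323 -12.93164 | eef: 0.00410 0.34501 0.55537 | trq: 1.21604 -2.58994 2.00000
step 13 | ang: 0.59002 0.72386 1.67991 | qd: 5.31119 -0.82809 19.00465 | eef: 0.01519 0.34430 0.54909 | trq: -1.69130 -1.89908 -2.00000
step 14 | ang: 0.63198 0.73361 1.68835 | qd: -0.59434 1.42623 -14.32719 | eef: 0.02804 0.34551 0.54597 | trq: 1.49851 -2.49961 2.00000
step 15 | ang: 0.68640 0.74002 1.77228 | qd: 5.48250 -0.36202 18.66971 | eef: 0.03910 0.34478 0.53965 | trq: -1.73705 -2.03232 -2.00000
step 16 | ang: 0.72644 0.75405 1.76646 | qd: -0.85841 1.44635 -15.27520 | eef: 0.05232 0.34602 0.53617 | trq: 1.66840 -2.42961 2.00000
step 17 | ang: 0.78072 0.76493 1.84552 | qd: 5.64821 0.06610 18.78725 | eef: 0.06324 0.34504 0.52938 | trq: -1.77356 -2.19332 -2.00000
step 18 | ang: 0.82029 0.78279 1.83420 | qd: -1.01004 1.44786 -15.82940 | eef: 0.07674 0.34608 0.52509 | trq: 1.76727 -2.38243 2.00000
step 19 | ang: 0.87330 0.79817 1.90466 | qd: 5.61257 0.45246 18.41571 | eef: 0.08761 0.34492 0.51792 | trq: -1.68242 -2.33313 -2.00000
step 20 | ang: 0.91150 0.81926 1.88581 | qd: -1.07436 1.43698 -16.16684 | eef: 0.10134 0.34564 0.51297 | trq: 1.80659 -2.34584 2.00000
step 21 | ang: 0.96281 0.83836 1.94753 | qd: 5.47859 0.77466 17.89163 | eef: 0.11216 0.34420 0.50549 | trq: -1.53484 -2.45564 -2.00000
step 22 | ang: 0.99975 0.86197 1.92290 | qd: -1.06050 1.41710 -16.25480 | eef: 0.12600 0.34442 0.49992 | trq: 1.79416 -2.31913 2.00000
step 23 | ang: 1.04918 0.88395 1.97673 | qd: 5.28338 1.02497 17.29048 | eef: 0.13671 0.34257 0.49218 | trq: -1.35533 -2.55185 -2.00000
step 24 | ang: 1.08492 0.90932 1.94792 | qd: -1.00261 1.38718 -16.16464 | eef: 0.15050 0.34214 0.48608 | trq: 1.75201 -2.29507 2.00000
step 25 | ang: 1.13243 0.93335 1.99488 | qd: 5.05835 1.20814 16.66705 | eef: 0.16098 0.33979 0.47816 | trq: -1.16557 -2.62193 -2.00000
step 26 | ang: 1.16697 0.95979 1.96307 | qd: -0.92811 1.34878 -15.97113 | eef: 0.17454 0.33862 0.47166 | trq: 1.69664 -2.27084 2.00000
step 27 | ang: 1.21252 0.98512 2.00409 | qd: 4.82561 1.33392 16.06109 | eef: 0.18467 0.33571 0.46367 | trq: -0.98081 -2.67018 -2.00000
step 28 | ang: 1.24585 1.01208 1.97011 | qd: -0.85423 1.30434 -15.72815 | eef: 0.19785 0.33377 0.45688 | trq: 1.63830 -2.24612 2.00000
step 29 | ang: 1.28946 1.03809 2.00608 | qd: 4.59813 1.41297 15.49771 | eef: 0.20751 0.33031 0.44891 | trq: -0.80941 -2.70162 -2.00000
step 30 | ang: 1.32153 1.06511 1.97055 | qd: -0.79011 1.25609 -15.46793 | eef: 0.22017 0.32763 0.44196 | trq: 1.58273 -2.22136 2.00000
step 31 | ang: 1.36322 1.09134 2.00228 | qd: 4.38246 1.45513 14.99096 | eef: 0.22926 0.32365 0.43407 | trq: -0.65471 -2.72060 -2.00000
step 32 | ang: 1.39401 1.11809 1.96571 | qd: -0.73971 1.20559 -15.20739 | eef: 0.24129 0.32030 0.42707 | trq: 1.53294 -2.19701 2.00000
step 33 | ang: 1.43381 1.14417 1.99398 | qd: 4.18129 1.46899 14.54702 | eef: 0.24974 0.31588 0.41934 | trq: -0.51701 -2.73056 -2.00000
step 34 | ang: 1.46328 1.17040 1.95682 | qd: -0.70407 1.15380 -14.95459 | eef: 0.26105 0.31195 0.41237 | trq: 1.49038 -2.17329 2.00000
step 35 | ang: 1.50125 1.19604 1.98236 | qd: 3.99528 1.46189 14.16645 | eef: 0.26878 0.30719 0.40485 | trq: -0.39512 -2.73415 -2.00000
step 36 | ang: 1.52936 1.22157 1.94499 | qd: -0.68266 1.10118 -14.71319 | eef: 0.27933 0.30279 0.39797 | trq: 1.45557 -2.15017 2.00000
step 37 | ang: 1.56555 1.24658 1.96846 | qd: 3.82409 1.44000 13.84577 | eef: 0.28632 0.29778 0.39070 | trq: -0.28721 -2.73348 -2.00000
step 38 | ang: 1.59229 1.27129 1.93121 | qd: -0.67422 1.04796 -14.48502 | eef: 0.29607 0.29303 0.38397 | trq: 1.42849 -2.12755 2.00000
step 39 | ang: 1.62673 1.29554 1.95318 | qd: 3.66690 1.40840 13.57883 | eef: 0.30229 0.28786 0.37699 | trq: -0.19143 -2.73019 -2.00000
step 40 | ang: 1.65210 1.31933 1.91633 | qd: -0.67715 0.99423 -14.27121 | eef: 0.31124 0.28288 0.37046 | trq: 1.40873 -2.10528 2.00000
step 41 | ang: 1.68485 1.34274 1.93725 | qd: 3.52276 1.37111 13.35808 | eef: 0.31671 0.27766 0.36378 | trq: -0.10607 -2.72560 -2.00000
step 42 | ang: 1.70884 1.36558 1.90099 | qd: -0.68980 0.94012 -14.07263 | eef: 0.32487 0.27255 0.35747


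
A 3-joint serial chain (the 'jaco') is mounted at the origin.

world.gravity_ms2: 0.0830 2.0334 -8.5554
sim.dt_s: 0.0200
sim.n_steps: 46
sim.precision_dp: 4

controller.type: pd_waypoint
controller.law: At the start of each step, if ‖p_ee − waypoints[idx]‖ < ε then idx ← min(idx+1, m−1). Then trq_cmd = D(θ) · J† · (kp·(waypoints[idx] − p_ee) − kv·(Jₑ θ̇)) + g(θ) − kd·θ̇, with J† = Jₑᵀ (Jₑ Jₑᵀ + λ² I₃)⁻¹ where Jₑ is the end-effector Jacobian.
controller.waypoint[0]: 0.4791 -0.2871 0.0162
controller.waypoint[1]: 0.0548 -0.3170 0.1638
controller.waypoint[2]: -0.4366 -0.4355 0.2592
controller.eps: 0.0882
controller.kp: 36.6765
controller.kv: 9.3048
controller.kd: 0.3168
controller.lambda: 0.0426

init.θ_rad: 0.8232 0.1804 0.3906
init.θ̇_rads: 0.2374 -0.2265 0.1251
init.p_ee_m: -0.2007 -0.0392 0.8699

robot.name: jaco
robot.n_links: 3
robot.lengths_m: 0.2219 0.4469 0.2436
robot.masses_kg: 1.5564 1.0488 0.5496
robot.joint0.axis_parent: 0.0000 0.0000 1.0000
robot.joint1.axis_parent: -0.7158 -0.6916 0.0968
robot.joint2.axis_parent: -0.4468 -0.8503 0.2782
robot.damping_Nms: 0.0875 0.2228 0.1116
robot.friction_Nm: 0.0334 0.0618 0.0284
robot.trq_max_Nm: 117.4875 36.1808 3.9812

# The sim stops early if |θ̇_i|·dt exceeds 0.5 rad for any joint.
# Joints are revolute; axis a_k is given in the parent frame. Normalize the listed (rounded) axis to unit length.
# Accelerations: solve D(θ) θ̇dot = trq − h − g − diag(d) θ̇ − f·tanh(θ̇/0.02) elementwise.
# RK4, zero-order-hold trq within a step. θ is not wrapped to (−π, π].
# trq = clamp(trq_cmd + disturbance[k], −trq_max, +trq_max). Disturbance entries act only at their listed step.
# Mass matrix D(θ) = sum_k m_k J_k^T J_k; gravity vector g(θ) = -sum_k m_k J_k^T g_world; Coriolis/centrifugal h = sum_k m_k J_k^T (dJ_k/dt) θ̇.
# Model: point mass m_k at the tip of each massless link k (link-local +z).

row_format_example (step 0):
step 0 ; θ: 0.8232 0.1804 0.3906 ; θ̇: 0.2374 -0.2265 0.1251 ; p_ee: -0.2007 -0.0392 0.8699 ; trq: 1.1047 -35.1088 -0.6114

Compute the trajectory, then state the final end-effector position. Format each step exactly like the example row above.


step 1 ; θ: 0.8063 0.1491 0.4623 ; θ̇: -1.9477 -2.8499 6.7459 ; p_ee: -0.1938 -0.0420 0.8672 ; trq: 1.7766 -28.2829 -2.3962
step 2 ; θ: 0.7632 0.0783 0.6088 ; θ̇: -2.4026 -4.2183 7.7523 ; p_ee: -0.1752 -0.0473 0.8605 ; trq: 1.8776 -19.7438 -1.9178
step 3 ; θ: 0.7211 -0.0131 0.7555 ; θ̇: -1.6546 -4.9177 6.8609 ; p_ee: -0.1436 -0.0554 0.8531 ; trq: 1.2201 -12.9760 -1.0050
step 4 ; θ: 0.6992 -0.1154 0.8828 ; θ̇: -0.4002 -5.3198 5.9084 ; p_ee: -0.1018 -0.0676 0.8452 ; trq: -0.0066 -8.2015 -0.3231
step 5 ; θ: 0.6887 -0.2253 0.9942 ; θ̇: -0.5364 -5.6627 5.1930 ; p_ee: -0.0533 -0.0816 0.8350 ; trq: -1.1989 -4.2342 0.1089
step 6 ; θ: 0.6710 -0.3406 1.0883 ; θ̇: -1.0287 -5.8641 4.2059 ; p_ee: -0.0014 -0.0958 0.8218 ; trq: 0.5991 3.3775 0.4986
step 7 ; θ: 0.6633 -0.4551 1.1634 ; θ̇: 0.0661 -5.6110 3.3618 ; p_ee: 0.0513 -0.1100 0.8057 ; trq: 2.1530 5.1543 0.7192
step 8 ; θ: 0.6753 -0.5646 1.2270 ; θ̇: 0.9956 -5.3562 3.0320 ; p_ee: 0.1028 -0.1219 0.7860 ; trq: 0.7116 4.4427 0.7453
step 9 ; θ: 0.6965 -0.6704 1.2842 ; θ̇: 1.1088 -5.2303 2.6935 ; p_ee: 0.1519 -0.1304 0.7629 ; trq: -0.6105 4.4826 0.7729
step 10 ; θ: 0.7171 -0.7741 1.3339 ; θ̇: 0.9640 -5.1419 2.2927 ; p_ee: 0.1985 -0.1364 0.7367 ; trq: -1.6098 4.8872 0.8175
step 11 ; θ: 0.7342 -0.8760 1.3754 ; θ̇: 0.7655 -5.0537 1.8729 ; p_ee: 0.2423 -0.1409 0.7080 ; trq: -2.3427 5.4098 0.8649
step 12 ; θ: 0.7474 -0.9761 1.4087 ; θ̇: 0.5750 -4.9525 1.4662 ; p_ee: 0.2831 -0.1446 0.6772 ; trq: -2.8589 5.9543 0.9084
step 13 ; θ: 0.7572 -1.0739 1.4341 ; θ̇: 0.4088 -4.8338 1.0887 ; p_ee: 0.3207 -0.1479 0.6445 ; trq: -3.1956 6.4853 0.9471
step 14 ; θ: 0.7638 -1.1692 1.4524 ; θ̇: 0.2684 -4.6961 0.7472 ; p_ee: 0.3549 -0.1513 0.6103 ; trq: -3.3837 6.9890 0.9827
step 15 ; θ: 0.7680 -1.2615 1.4642 ; θ̇: 0.1508 -4.5394 0.4441 ; p_ee: 0.3856 -0.1549 0.5749 ; trq: -3.4501 7.4578 1.0168
step 16 ; θ: 0.7700 -1.3505 1.4704 ; θ̇: 0.0522 -4.3645 0.1798 ; p_ee: 0.4129 -0.1588 0.5387 ; trq: -3.4187 7.8856 1.0507
step 17 ; θ: 0.7702 -1.4359 1.4717 ; θ̇: -0.0285 -4.1736 -0.0368 ; p_ee: 0.4366 -0.1631 0.5022 ; trq: -3.3157 8.2662 1.0798
step 18 ; θ: 0.7690 -1.5173 1.4695 ; θ̇: -0.0913 -3.9713 -0.1815 ; p_ee: 0.4569 -0.1678 0.4655 ; trq: -3.1647 8.5939 1.0892
step 19 ; θ: 0.7666 -1.5946 1.4645 ; θ̇: -0.1467 -3.7561 -0.3114 ; p_ee: 0.4737 -0.1728 0.4293 ; trq: -2.9714 8.8621 1.1069
step 20 ; θ: 0.7632 -1.6675 1.4572 ; θ̇: -0.1952 -3.5309 -0.4187 ; p_ee: 0.4873 -0.1780 0.3938 ; trq: -2.7505 9.0671 1.1269
step 21 ; θ: 0.7589 -1.7358 1.4480 ; θ̇: -0.2373 -3.2991 -0.5005 ; p_ee: 0.4979 -0.1835 0.3594 ; trq: -2.5149 9.2077 1.1454
step 22 ; θ: 0.7538 -1.7994 1.4374 ; θ̇: -0.2734 -3.0642 -0.5571 ; p_ee: 0.5058 -0.1892 0.3265 ; trq: -2.2759 9.2848 1.1601
step 23 ; θ: 0.7481 -1.8583 1.4259 ; θ̇: -0.3040 -2.8293 -0.5906 ; p_ee: 0.5114 -0.1949 0.2953 ; trq: -2.0423 9.3015 1.1699
step 24 ; θ: 0.7417 -1.9126 1.4140 ; θ̇: -0.3292 -2.5975 -0.6040 ; p_ee: 0.5148 -0.2007 0.2660 ; trq: -1.8214 9.2627 1.1741
step 25 ; θ: 0.7350 -1.9623 1.4020 ; θ̇: -0.3494 -2.3713 -0.6010 ; p_ee: 0.5165 -0.2064 0.2387 ; trq: -1.6182 9.1749 1.1730
step 26 ; θ: 0.7278 -2.0075 1.3901 ; θ̇: -0.3646 -2.1531 -0.5849 ; p_ee: 0.5167 -0.2121 0.2134 ; trq: -1.4361 9.0453 1.1669
step 27 ; θ: 0.7205 -2.0485 1.3787 ; θ̇: -0.3749 -1.9445 -0.5591 ; p_ee: 0.5157 -0.2176 0.1903 ; trq: -1.2772 8.8817 1.1565
step 28 ; θ: 0.7129 -2.0854 1.3679 ; θ̇: -0.3806 -1.7471 -0.5267 ; p_ee: 0.5138 -0.2229 0.1694 ; trq: -1.1420 8.6918 1.1427
step 29 ; θ: 0.7053 -2.1185 1.3577 ; θ̇: -0.3818 -1.5617 -0.4902 ; p_ee: 0.5112 -0.2280 0.1504 ; trq: -1.0302 8.4830 1.1263
step 30 ; θ: 0.6977 -2.1480 1.3483 ; θ̇: -0.3789 -1.3891 -0.4517 ; p_ee: 0.5081 -0.2329 0.1335 ; trq: -0.9406 8.2622 1.1083
step 31 ; θ: 0.6902 -2.1742 1.3397 ; θ̇: -0.3721 -1.2294 -0.4130 ; p_ee: 0.5048 -0.2375 0.1183 ; trq: -0.8716 8.0355 1.0894
step 32 ; θ: 0.6829 -2.1973 1.3318 ; θ̇: -0.3619 -1.0827 -0.3751 ; p_ee: 0.5013 -0.2419 0.1049 ; trq: -0.8211 7.8079 1.0703
step 33 ; θ: 0.6758 -2.2177 1.3247 ; θ̇: -0.3488 -0.9487 -0.3392 ; p_ee: 0.4978 -0.2460 0.0931 ; trq: -0.7869 7.5838 1.0514
step 34 ; θ: 0.6690 -2.2354 1.3183 ; θ̇: -0.3333 -0.8272 -0.3057 ; p_ee: 0.4943 -0.2498 0.0828 ; trq: -3.5790 4.2833 2.8303
step 35 ; θ: 0.6626 -2.2539 1.3274 ; θ̇: -0.3129 -1.0198 1.1750 ; p_ee: 0.4882 -0.2536 0.0747 ; trq: -3.0904 4.5669 2.0242
step 36 ; θ: 0.6558 -2.2752 1.3576 ; θ̇: -0.3647 -1.1028 1.8330 ; p_ee: 0.4781 -0.2579 0.0690 ; trq: -2.6547 4.8724 1.6222
step 37 ; θ: 0.6477 -2.2975 1.3970 ; θ̇: -0.4456 -1.1201 2.0939 ; p_ee: 0.4657 -0.2627 0.0645 ; trq: -2.2726 5.1363 1.4094
step 38 ; θ: 0.6380 -2.3197 1.4396 ; θ̇: -0.5349 -1.0975 2.1645 ; p_ee: 0.4521 -0.2680 0.0607 ; trq: -1.9403 5.3391 1.2846
step 39 ; θ: 0.6264 -2.3411 1.4826 ; θ̇: -0.6225 -1.0499 2.1456 ; p_ee: 0.4378 -0.2736 0.0575 ; trq: -1.6533 5.4818 1.2000
step 40 ; θ: 0.6131 -2.3615 1.5249 ; θ̇: -0.7036 -0.9859 2.0861 ; p_ee: 0.4231 -0.2795 0.0547 ; trq: -1.4066 5.5724 1.1333
step 41 ; θ: 0.5984 -2.3805 1.5659 ; θ̇: -0.7759 -0.9111 2.0094 ; p_ee: 0.4083 -0.2855 0.0524 ; trq: -1.1958 5.6210 1.0744
step 42 ; θ: 0.5822 -2.3979 1.6052 ; θ̇: -0.8384 -0.8293 1.9270 ; p_ee: 0.3933 -0.2915 0.0506 ; trq: -1.0167 5.6370 1.0188
step 43 ; θ: 0.5649 -2.4136 1.6428 ; θ̇: -0.8906 -0.7433 1.8443 ; p_ee: 0.3785 -0.2974 0.0494 ; trq: -0.8657 5.6283 0.9646
step 44 ; θ: 0.5467 -2.4276 1.6789 ; θ̇: -0.9326 -0.6553 1.7638 ; p_ee: 0.3638 -0.3031 0.0486 ; trq: -0.7394 5.6016 0.9113
step 45 ; θ: 0.5277 -2.4398 1.7133 ; θ̇: -0.9647 -0.5670 1.6865 ; p_ee: 0.3493 -0.3086 0.0484 ; trq: -0.6350 5.5622 0.8586
step 46 ; θ: 0.5082 -2.4503 1.7463 ; θ̇: -0.9871 -0.4797 1.6129 ; p_ee: 0.3351 -0.3139 0.0487
final p_ee position (m): 0.3351 -0.3139 0.0487


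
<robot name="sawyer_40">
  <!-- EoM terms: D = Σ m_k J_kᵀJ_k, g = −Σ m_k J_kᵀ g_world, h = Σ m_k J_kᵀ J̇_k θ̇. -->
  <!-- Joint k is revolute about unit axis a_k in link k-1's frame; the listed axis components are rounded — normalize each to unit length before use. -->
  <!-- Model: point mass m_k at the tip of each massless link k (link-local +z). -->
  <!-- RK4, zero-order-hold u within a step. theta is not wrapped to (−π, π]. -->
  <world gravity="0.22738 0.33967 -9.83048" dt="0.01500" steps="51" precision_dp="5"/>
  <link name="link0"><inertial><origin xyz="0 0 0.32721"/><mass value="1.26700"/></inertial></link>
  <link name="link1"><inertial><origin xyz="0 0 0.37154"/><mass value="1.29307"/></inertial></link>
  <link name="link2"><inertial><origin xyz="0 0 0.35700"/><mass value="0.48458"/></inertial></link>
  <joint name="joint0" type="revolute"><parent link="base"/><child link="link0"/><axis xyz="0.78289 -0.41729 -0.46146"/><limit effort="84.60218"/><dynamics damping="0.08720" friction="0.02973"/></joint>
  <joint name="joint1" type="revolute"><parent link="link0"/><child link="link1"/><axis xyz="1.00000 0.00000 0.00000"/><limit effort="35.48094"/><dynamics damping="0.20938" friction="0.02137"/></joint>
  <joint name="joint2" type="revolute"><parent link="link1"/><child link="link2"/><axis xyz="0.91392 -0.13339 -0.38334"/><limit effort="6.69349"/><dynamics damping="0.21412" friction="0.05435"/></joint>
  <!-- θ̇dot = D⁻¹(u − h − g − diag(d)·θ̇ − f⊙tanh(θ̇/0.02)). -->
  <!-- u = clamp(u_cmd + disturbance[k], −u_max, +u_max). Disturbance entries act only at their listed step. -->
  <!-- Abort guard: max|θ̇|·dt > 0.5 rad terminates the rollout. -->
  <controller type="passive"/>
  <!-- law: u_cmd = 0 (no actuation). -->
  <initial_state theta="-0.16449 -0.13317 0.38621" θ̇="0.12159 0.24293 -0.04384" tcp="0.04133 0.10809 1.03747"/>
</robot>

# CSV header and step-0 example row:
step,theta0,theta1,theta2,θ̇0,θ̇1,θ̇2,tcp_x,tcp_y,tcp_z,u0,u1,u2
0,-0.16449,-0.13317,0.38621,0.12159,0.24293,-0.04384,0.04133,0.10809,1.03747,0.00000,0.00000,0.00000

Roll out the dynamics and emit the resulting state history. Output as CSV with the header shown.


step,theta0,theta1,theta2,θ̇0,θ̇1,θ̇2,tcp_x,tcp_y,tcp_z,u0,u1,u2
1,-0.16305,-0.13009,0.38784,0.07042,0.17151,0.24395,0.04083,0.10418,1.03775,0.00000,0.00000,0.00000
2,-0.16238,-0.12797,0.39336,0.01921,0.11303,0.48760,0.04029,0.10035,1.03777,0.00000,0.00000,0.00000
3,-0.16247,-0.12667,0.40233,-0.03095,0.06183,0.70332,0.03974,0.09663,1.03753,0.00000,0.00000,0.00000
4,-0.16331,-0.12608,0.41435,-0.08107,0.01772,0.89612,0.03921,0.09307,1.03703,0.00000,0.00000,0.00000
5,-0.16491,-0.12609,0.42911,-0.13351,-0.01647,1.06837,0.03872,0.08971,1.03628,0.00000,0.00000,0.00000
6,-0.16732,-0.12653,0.44632,-0.18838,-0.04201,1.22449,0.03832,0.08656,1.03527,0.00000,0.00000,0.00000
7,-0.17057,-0.12732,0.46579,-0.24498,-0.06188,1.36980,0.03801,0.08365,1.03400,0.00000,0.00000,0.00000
8,-0.17468,-0.12836,0.48737,-0.30344,-0.07682,1.50702,0.03782,0.08099,1.03245,0.00000,0.00000,0.00000
9,-0.17969,-0.12960,0.51097,-0.36403,-0.08716,1.63816,0.03776,0.07859,1.03061,0.00000,0.00000,0.00000
10,-0.18562,-0.13096,0.53649,-0.42702,-0.09306,1.76481,0.03784,0.07647,1.02846,0.00000,0.00000,0.00000
11,-0.19251,-0.13237,0.56390,-0.49271,-0.09457,1.88823,0.03808,0.07463,1.02597,0.00000,0.00000,0.00000
12,-0.20041,-0.13377,0.59313,-0.56142,-0.09161,2.00940,0.03847,0.07309,1.02312,0.00000,0.00000,0.00000
13,-0.20937,-0.13510,0.62417,-0.63347,-0.08403,2.12903,0.03904,0.07184,1.01989,0.00000,0.00000,0.00000
14,-0.21943,-0.13627,0.65700,-0.70920,-0.07157,2.24761,0.03980,0.07091,1.01624,0.00000,0.00000,0.00000
15,-0.23067,-0.13722,0.69159,-0.78896,-0.05390,2.36544,0.04075,0.07030,1.01214,0.00000,0.00000,0.00000
16,-0.24313,-0.13786,0.72796,-0.87310,-0.03067,2.48269,0.04191,0.07002,1.00754,0.00000,0.00000,0.00000
17,-0.25688,-0.13811,0.76607,-0.96163,-0.00219,2.59984,0.04329,0.07007,1.00242,0.00000,0.00000,0.00000
18,-0.27199,-0.13791,0.80596,-1.05402,0.02999,2.71790,0.04489,0.07049,0.99672,0.00000,0.00000,0.00000
19,-0.28853,-0.13718,0.84761,-1.15154,0.06855,2.83497,0.04673,0.07129,0.99040,0.00000,0.00000,0.00000
20,-0.30657,-0.13581,0.89100,-1.25514,0.11532,2.94984,0.04882,0.07249,0.98341,0.00000,0.00000,0.00000
21,-0.32621,-0.13367,0.93609,-1.36527,0.17114,3.06193,0.05117,0.07411,0.97570,0.00000,0.00000,0.00000
22,-0.34756,-0.13063,0.98284,-1.48239,0.23686,3.17050,0.05381,0.07617,0.96722,0.00000,0.00000,0.00000
23,-0.37072,-0.12651,1.03118,-1.60698,0.31342,3.27467,0.05675,0.07870,0.95792,0.00000,0.00000,0.00000
24,-0.39581,-0.12116,1.08105,-1.73953,0.40186,3.37335,0.06001,0.08173,0.94775,0.00000,0.00000,0.00000
25,-0.42295,-0.11439,1.13235,-1.88056,0.50330,3.46527,0.06362,0.08529,0.93664,0.00000,0.00000,0.00000
26,-0.45227,-0.10599,1.18497,-2.03061,0.61894,3.54893,0.06760,0.08941,0.92454,0.00000,0.00000,0.00000
27,-0.48392,-0.09575,1.23877,-2.19023,0.75005,3.62258,0.07195,0.09413,0.91141,0.00000,0.00000,0.00000
28,-0.51803,-0.08341,1.29358,-2.35995,0.89790,3.68421,0.07669,0.09949,0.89719,0.00000,0.00000,0.00000
29,-0.55477,-0.06872,1.34922,-2.54029,1.06374,3.73148,0.08184,0.10554,0.88183,0.00000,0.00000,0.00000
30,-0.59430,-0.05140,1.40544,-2.73173,1.24869,3.76172,0.08739,0.11231,0.86528,0.00000,0.00000,0.00000
31,-0.63678,-0.03116,1.46197,-2.93464,1.45363,3.77189,0.09334,0.11986,0.84752,0.00000,0.00000,0.00000
32,-0.68239,-0.00769,1.51848,-3.14925,1.67905,3.75858,0.09968,0.12822,0.82851,0.00000,0.00000,0.00000
33,-0.73132,0.01931,1.57459,-3.37562,1.92481,3.71803,0.10640,0.13744,0.80824,0.00000,0.00000,0.00000
34,-0.78372,0.05015,1.62987,-3.61352,2.18988,3.64623,0.11345,0.14755,0.78668,0.00000,0.00000,0.00000
35,-0.83978,0.08510,1.68380,-3.86237,2.47210,3.53905,0.12081,0.15858,0.76384,0.00000,0.00000,0.00000
36,-0.89964,0.12438,1.73584,-4.12125,2.76785,3.39248,0.12842,0.17054,0.73974,0.00000,0.00000,0.00000
37,-0.96346,0.16817,1.78536,-4.38879,3.07185,3.20296,0.13624,0.18341,0.71441,0.00000,0.00000,0.00000
38,-1.03134,0.21654,1.83170,-4.66326,3.37705,2.96781,0.14420,0.19718,0.68788,0.00000,0.00000,0.00000
39,-1.10338,0.26945,1.87416,-4.94262,3.67467,2.68560,0.15225,0.21179,0.66020,0.00000,0.00000,0.00000
40,-1.17963,0.32670,1.91204,-5.22463,3.95447,2.35664,0.16033,0.22716,0.63141,0.00000,0.00000,0.00000
41,-1.26012,0.38794,1.94464,-5.50706,4.20520,1.98318,0.16838,0.24318,0.60156,0.00000,0.00000,0.00000
42,-1.34483,0.45265,1.97133,-5.78774,4.41522,1.56951,0.17637,0.25974,0.57066,0.00000,0.00000,0.00000
43,-1.43373,0.52013,1.99155,-6.06464,4.57304,1.12177,0.18424,0.27672,0.53874,0.00000,0.00000,0.00000
44,-1.52674,0.58952,2.00485,-6.33576,4.66796,0.64752,0.19195,0.29400,0.50576,0.00000,0.00000,0.00000
45,-1.62377,0.65981,2.01089,-6.59887,4.69043,0.15512,0.19946,0.31151,0.47170,0.00000,0.00000,0.00000
46,-1.72465,0.72982,2.00961,-6.85074,4.63061,-0.32137,0.20666,0.32920,0.43645,0.00000,0.00000,0.00000
47,-1.82922,0.79829,2.00123,-7.08809,4.48412,-0.79643,0.21340,0.34707,0.39987,0.00000,0.00000,0.00000
48,-1.93720,0.86389,1.98573,-7.30527,4.24671,-1.26913,0.21960,0.36522,0.36181,0.00000,0.00000,0.00000
49,-2.04824,0.92523,1.96318,-7.49446,3.91628,-1.73603,0.22514,0.38382,0.32203,0.00000,0.00000,0.00000
50,-2.16184,0.98092,1.93368,-7.64562,3.49393,-2.19733,0.22985,0.40306,0.28016,0.00000,0.00000,0.00000
51,-2.27735,1.02961,1.89727,-7.74677,2.98482,-2.65790,0.23351,0.42317,0.23572,,,


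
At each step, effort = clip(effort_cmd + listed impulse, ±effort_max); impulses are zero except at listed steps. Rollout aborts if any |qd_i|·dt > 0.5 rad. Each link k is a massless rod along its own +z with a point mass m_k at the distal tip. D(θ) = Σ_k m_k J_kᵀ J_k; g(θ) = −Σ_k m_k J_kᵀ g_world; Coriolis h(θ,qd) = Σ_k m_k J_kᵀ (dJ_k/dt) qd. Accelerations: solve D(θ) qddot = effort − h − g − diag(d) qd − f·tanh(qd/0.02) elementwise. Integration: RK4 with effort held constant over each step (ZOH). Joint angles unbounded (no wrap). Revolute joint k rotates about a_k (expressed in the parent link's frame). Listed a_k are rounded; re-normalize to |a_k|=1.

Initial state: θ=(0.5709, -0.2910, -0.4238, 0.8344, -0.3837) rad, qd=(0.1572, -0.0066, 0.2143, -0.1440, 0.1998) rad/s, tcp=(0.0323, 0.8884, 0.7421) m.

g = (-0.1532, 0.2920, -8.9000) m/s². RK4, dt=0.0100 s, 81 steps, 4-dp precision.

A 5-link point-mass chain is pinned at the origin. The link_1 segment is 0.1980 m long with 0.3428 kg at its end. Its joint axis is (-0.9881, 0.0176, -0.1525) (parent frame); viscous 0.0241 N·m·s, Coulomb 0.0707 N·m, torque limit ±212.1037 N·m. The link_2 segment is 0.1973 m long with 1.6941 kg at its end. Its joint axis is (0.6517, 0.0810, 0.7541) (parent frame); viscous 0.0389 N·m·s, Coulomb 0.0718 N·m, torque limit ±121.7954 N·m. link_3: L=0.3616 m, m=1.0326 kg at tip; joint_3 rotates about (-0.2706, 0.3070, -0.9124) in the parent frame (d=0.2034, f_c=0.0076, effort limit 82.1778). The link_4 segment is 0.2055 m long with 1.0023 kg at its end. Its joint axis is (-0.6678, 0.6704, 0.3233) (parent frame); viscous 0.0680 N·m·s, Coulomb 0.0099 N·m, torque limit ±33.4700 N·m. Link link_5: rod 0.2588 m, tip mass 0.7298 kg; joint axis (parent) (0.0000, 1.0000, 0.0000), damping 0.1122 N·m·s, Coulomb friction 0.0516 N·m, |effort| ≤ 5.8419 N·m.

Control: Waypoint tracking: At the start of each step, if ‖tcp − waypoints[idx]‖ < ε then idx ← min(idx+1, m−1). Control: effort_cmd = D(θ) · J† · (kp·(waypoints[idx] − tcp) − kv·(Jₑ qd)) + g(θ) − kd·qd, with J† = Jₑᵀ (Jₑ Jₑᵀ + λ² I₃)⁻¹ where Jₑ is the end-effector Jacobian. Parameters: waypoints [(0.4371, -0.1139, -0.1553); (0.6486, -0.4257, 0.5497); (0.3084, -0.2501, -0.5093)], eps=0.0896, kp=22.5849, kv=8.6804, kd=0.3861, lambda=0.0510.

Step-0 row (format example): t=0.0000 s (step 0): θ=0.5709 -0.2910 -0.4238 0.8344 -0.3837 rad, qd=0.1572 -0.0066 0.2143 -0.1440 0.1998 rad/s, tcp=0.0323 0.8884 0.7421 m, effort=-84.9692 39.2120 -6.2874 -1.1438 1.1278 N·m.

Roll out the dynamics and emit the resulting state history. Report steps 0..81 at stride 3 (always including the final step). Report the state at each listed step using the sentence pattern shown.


t=0.0300 s (step 3): θ=0.5529 -0.2943 -0.4290 0.9032 -0.3781 rad, qd=-1.2599 -0.1965 -0.4545 4.2155 0.4376 rad/s, tcp=0.0401 0.8830 0.7313 m, effort=-67.1425 31.4123 -4.8601 -3.0237 0.7015 N·m.
t=0.0600 s (step 6): θ=0.5019 -0.3003 -0.4430 1.0585 -0.3482 rad, qd=-2.0550 -0.1627 -0.3669 5.8095 1.5936 rad/s, tcp=0.0541 0.8606 0.7112 m, effort=-47.6224 22.3892 -3.2076 -3.2976 0.1209 N·m.
t=0.0900 s (step 9): θ=0.4339 -0.3041 -0.4469 1.2368 -0.2863 rad, qd=-2.4361 -0.1087 0.1275 5.9378 2.4450 rad/s, tcp=0.0715 0.8228 0.6855 m, effort=-29.8093 13.9530 -1.4999 -3.0874 -0.2584 N·m.
t=0.1200 s (step 12): θ=0.3581 -0.3082 -0.4352 1.4094 -0.2078 rad, qd=-2.5847 -0.1785 0.6420 5.5346 2.7173 rad/s, tcp=0.0894 0.7730 0.6563 m, effort=-16.2879 7.6000 -0.2458 -3.0192 -0.4895 N·m.
t=0.1500 s (step 15): θ=0.2803 -0.3158 -0.4095 1.5675 -0.1267 rad, qd=-2.5921 -0.3402 1.0475 5.0019 2.6639 rad/s, tcp=0.1065 0.7154 0.6253 m, effort=-7.0851 3.4328 0.4339 -3.1894 -0.7046 N·m.
t=0.1800 s (step 18): θ=0.2035 -0.3292 -0.3735 1.7094 -0.0491 rad, qd=-2.5147 -0.5590 1.3371 4.4638 2.5063 rad/s, tcp=0.1227 0.6542 0.5933 m, effort=-1.0866 0.9015 0.6792 -3.4872 -0.9416 N·m.
t=0.2100 s (step 21): θ=0.1300 -0.3496 -0.3301 1.8355 0.0236 rad, qd=-2.3846 -0.8109 1.5387 3.9559 2.3358 rad/s, tcp=0.1380 0.5925 0.5608 m, effort=2.7933 -0.5601 0.6597 -3.7932 -1.1779 N·m.
t=0.2400 s (step 24): θ=0.0609 -0.3779 -0.2817 1.9470 0.0913 rad, qd=-2.2185 -1.0800 1.6788 3.4859 2.1785 rad/s, tcp=0.1524 0.5322 0.5279 m, effort=5.3174 -1.3579 0.5008 -4.0281 -1.3816 N·m.
t=0.2700 s (step 27): θ=-0.0027 -0.4143 -0.2298 2.0450 0.1545 rad, qd=-2.0232 -1.3533 1.7757 3.0509 2.0378 rad/s, tcp=0.1658 0.4747 0.4952 m, effort=6.9680 -1.7512 0.2812 -4.1501 -1.5291 N·m.
t=0.3000 s (step 30): θ=-0.0601 -0.4588 -0.1754 2.1304 0.2137 rad, qd=-1.8003 -1.6188 1.8412 2.6449 1.9098 rad/s, tcp=0.1783 0.4209 0.4630 m, effort=8.0380 -1.8984 0.0464 -4.1441 -1.6072 N·m.
t=0.3300 s (step 33): θ=-0.1104 -0.5110 -0.1194 2.2039 0.2691 rad, qd=-1.5488 -1.8669 1.8822 2.2626 1.7871 rad/s, tcp=0.1898 0.3714 0.4317 m, effort=8.7007 -1.8936 -0.1788 -4.0133 -1.6107 N·m.
t=0.3600 s (step 36): θ=-0.1526 -0.5704 -0.0625 2.2664 0.3209 rad, qd=-1.2668 -2.0919 1.9022 1.9012 1.6603 rad/s, tcp=0.2005 0.3263 0.4017 m, effort=9.0551 -1.7904 -0.3817 -3.7739 -1.5404 N·m.
t=0.3900 s (step 39): θ=-0.1860 -0.6361 -0.0054 2.3182 0.3687 rad, qd=-0.9525 -2.2920 1.9019 1.5608 1.5195 rad/s, tcp=0.2105 0.2859 0.3734 m, effort=9.1553 -1.6177 -0.5557 -3.4504 -1.4019 N·m.
t=0.4200 s (step 42): θ=-0.2094 -0.7075 0.0515 2.3603 0.4119 rad, qd=-0.6048 -2.4698 1.8807 1.2441 1.3561 rad/s, tcp=0.2202 0.2502 0.3470 m, effort=9.0284 -1.3907 -0.6954 -3.0731 -1.2052 N·m.
t=0.4500 s (step 45): θ=-0.2219 -0.7840 0.1073 2.3932 0.4498 rad, qd=-0.2222 -2.6300 1.8364 0.9557 1.1643 rad/s, tcp=0.2300 0.2191 0.3225 m, effort=8.6893 -1.1209 -0.7937 -2.6749 -0.9642 N·m.
t=0.4800 s (step 48): θ=-0.2225 -0.8654 0.1612 2.4179 0.4816 rad, qd=0.1816 -2.8107 1.7291 0.6968 0.9469 rad/s, tcp=0.2402 0.1920 0.2999 m, effort=8.1421 -0.8027 -0.8269 -2.2862 -0.6973 N·m.
t=0.5100 s (step 51): θ=-0.2104 -0.9520 0.2114 2.4356 0.5062 rad, qd=0.6314 -2.9587 1.6194 0.4868 0.6879 rad/s, tcp=0.2511 0.1686 0.2789 m, effort=7.3779 -0.4820 -0.7981 -1.9465 -0.4161 N·m.
t=0.5400 s (step 54): θ=-0.1842 -1.0428 0.2580 2.4475 0.5227 rad, qd=1.1272 -3.0879 1.4828 0.3194 0.4099 rad/s, tcp=0.2627 0.1482 0.2595 m, effort=6.4293 -0.2025 -0.6818 -1.6755 -0.1480 N·m.
t=0.5700 s (step 57): θ=-0.1423 -1.1372 0.3000 2.4552 0.5307 rad, qd=1.6687 -3.2007 1.3069 0.1984 0.1196 rad/s, tcp=0.2749 0.1303 0.2419 m, effort=5.1986 0.0120 -0.4425 -1.4935 0.0890 N·m.
t=0.6000 s (step 60): θ=-0.0837 -1.2347 0.3356 2.4596 0.5306 rad, qd=2.2477 -3.2992 1.0508 0.0948 -0.1013 rad/s, tcp=0.2872 0.1144 0.2262 m, effort=3.6140 0.1039 -0.0412 -1.4012 0.2385 N·m.
t=0.6300 s (step 63): θ=-0.0071 -1.3344 0.3632 2.4617 0.5242 rad, qd=2.8672 -3.3346 0.7896 0.0515 -0.3367 rad/s, tcp=0.2990 0.1007 0.2129 m, effort=0.8391 0.2159 0.6151 -1.4321 0.3391 N·m.
t=0.6600 s (step 66): θ=0.0880 -1.4342 0.3824 2.4632 0.5105 rad, qd=3.4650 -3.2978 0.4867 0.0571 -0.5671 rad/s, tcp=0.3101 0.0897 0.2022 m, effort=-3.5486 0.4122 1.6146 -1.5865 0.3844 N·m.
t=0.6900 s (step 69): θ=0.1997 -1.5313 0.3919 2.4654 0.4907 rad, qd=3.9643 -3.1537 0.1429 0.0857 -0.7383 rad/s, tcp=0.3202 0.0821 0.1938 m, effort=-8.9794 0.5300 2.8770 -1.8303 0.3579 N·m.
t=0.7200 s (step 72): θ=0.3241 -1.6222 0.3909 2.4685 0.4670 rad, qd=4.3035 -2.8792 -0.1966 0.1200 -0.8239 rad/s, tcp=0.3292 0.0784 0.1869 m, effort=-14.0794 0.3051 4.1333 -2.0920 0.2682 N·m.
t=0.7500 s (step 75): θ=0.4559 -1.7031 0.3803 2.4724 0.4422 rad, qd=4.4587 -2.4994 -0.5004 0.1407 -0.8123 rad/s, tcp=0.3372 0.0786 0.1802 m, effort=-17.7288 -0.3647 5.1232 -2.2970 0.1358 N·m.
t=0.7800 s (step 78): θ=0.5899 -1.7717 0.3616 2.4769 0.4188 rad, qd=4.4551 -2.0624 -0.7325 0.1510 -0.7397 rad/s, tcp=0.3444 0.0818 0.1724 m, effort=-19.6684 -1.3536 5.7375 -2.4169 -0.0047 N·m.
t=0.8100 s (step 81): θ=0.7220 -1.8269 0.3371 2.4815 0.3980 rad, qd=4.3393 -1.6191 -0.8842 0.1569 -0.6448 rad/s, tcp=0.3508 0.0867 0.1626 m.


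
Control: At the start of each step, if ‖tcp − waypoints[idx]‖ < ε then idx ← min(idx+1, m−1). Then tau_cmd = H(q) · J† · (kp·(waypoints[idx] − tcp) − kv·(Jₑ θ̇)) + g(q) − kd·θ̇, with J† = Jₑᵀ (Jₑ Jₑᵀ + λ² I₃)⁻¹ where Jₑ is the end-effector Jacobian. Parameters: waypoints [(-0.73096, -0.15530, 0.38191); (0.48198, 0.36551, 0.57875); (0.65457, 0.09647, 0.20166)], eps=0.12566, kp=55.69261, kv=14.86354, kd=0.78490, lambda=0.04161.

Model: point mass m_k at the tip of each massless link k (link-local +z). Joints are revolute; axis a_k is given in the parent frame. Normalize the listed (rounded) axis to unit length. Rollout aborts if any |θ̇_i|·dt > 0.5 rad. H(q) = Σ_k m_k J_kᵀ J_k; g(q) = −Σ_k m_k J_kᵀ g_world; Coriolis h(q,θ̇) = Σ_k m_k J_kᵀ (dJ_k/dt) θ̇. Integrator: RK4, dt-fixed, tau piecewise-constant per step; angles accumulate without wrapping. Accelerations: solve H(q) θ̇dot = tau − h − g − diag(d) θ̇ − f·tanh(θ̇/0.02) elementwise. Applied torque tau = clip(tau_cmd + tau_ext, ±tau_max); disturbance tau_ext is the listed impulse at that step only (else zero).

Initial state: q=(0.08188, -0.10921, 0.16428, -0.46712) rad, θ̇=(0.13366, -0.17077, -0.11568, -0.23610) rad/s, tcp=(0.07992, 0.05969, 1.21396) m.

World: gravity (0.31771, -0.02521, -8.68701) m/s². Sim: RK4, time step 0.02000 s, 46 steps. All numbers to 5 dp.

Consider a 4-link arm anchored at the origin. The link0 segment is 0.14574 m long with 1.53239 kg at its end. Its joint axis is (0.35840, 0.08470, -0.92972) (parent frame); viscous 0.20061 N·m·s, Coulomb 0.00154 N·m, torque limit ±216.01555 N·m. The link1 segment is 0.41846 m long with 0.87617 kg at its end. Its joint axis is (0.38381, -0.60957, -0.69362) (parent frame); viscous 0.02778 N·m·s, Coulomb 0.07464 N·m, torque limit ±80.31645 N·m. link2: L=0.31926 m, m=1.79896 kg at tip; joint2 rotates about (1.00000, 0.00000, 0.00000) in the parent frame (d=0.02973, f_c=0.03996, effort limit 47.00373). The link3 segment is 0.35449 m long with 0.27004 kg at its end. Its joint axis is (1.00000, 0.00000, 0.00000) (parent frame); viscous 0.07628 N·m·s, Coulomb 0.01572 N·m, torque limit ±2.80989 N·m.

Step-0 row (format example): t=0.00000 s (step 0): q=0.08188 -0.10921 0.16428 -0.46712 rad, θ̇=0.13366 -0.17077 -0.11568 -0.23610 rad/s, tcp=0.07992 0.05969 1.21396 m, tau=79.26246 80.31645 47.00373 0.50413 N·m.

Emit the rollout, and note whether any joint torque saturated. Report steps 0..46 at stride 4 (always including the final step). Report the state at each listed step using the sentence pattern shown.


t=0.08000 s (step 4): q=0.69568 0.10572 0.01861 -1.07439 rad, θ̇=6.83714 3.89102 4.02147 -12.81772 rad/s, tcp=0.10555 -0.03723 1.09609 m, tau=-16.50222 31.88417 -4.92980 2.80989 N·m.
t=0.16000 s (step 8): q=1.17646 0.33524 0.47146 -1.68120 rad, θ̇=5.56089 1.94693 6.27759 -2.41003 rad/s, tcp=-0.10487 -0.21804 0.96222 m, tau=-5.73500 9.79250 -13.02940 -0.57680 N·m.
t=0.24000 s (step 12): q=1.55096 0.43470 0.98688 -1.78016 rad, θ̇=3.09475 0.70428 6.25203 -0.31526 rad/s, tcp=-0.37518 -0.19799 0.88626 m, tau=-10.84362 -23.20498 -13.51350 -1.73584 N·m.
t=0.32000 s (step 16): q=1.65423 0.45872 1.42999 -1.77349 rad, θ̇=-0.08962 -0.06739 4.73193 0.30239 rad/s, tcp=-0.52663 -0.09654 0.78496 m, tau=-7.13865 -15.78456 -11.23505 -1.36945 N·m.
t=0.40000 s (step 20): q=1.60868 0.43371 1.74218 -1.73831 rad, θ̇=-0.74963 -0.51427 3.09860 0.56499 rad/s, tcp=-0.59770 -0.06778 0.67556 m, tau=-0.82906 -3.19305 -9.29701 -1.01964 N·m.
t=0.48000 s (step 24): q=1.55539 0.38784 1.93427 -1.68904 rad, θ̇=-0.54346 -0.58853 1.77402 0.63666 rad/s, tcp=-0.62968 -0.08491 0.59025 m, tau=0.69081 0.44371 -7.38904 -0.81322 N·m.
t=0.56000 s (step 28): q=1.52125 0.34515 2.03934 -1.63969 rad, θ̇=-0.31799 -0.46821 0.92372 0.59150 rad/s, tcp=-0.64288 -0.10934 0.53520 m, tau=0.54024 0.83670 -5.94218 -0.67933 N·m.
t=0.64000 s (step 32): q=1.50193 0.31353 2.09245 -1.59475 rad, θ̇=-0.17367 -0.32770 0.44996 0.53401 rad/s, tcp=-0.64977 -0.12829 0.50152 m, tau=0.15819 0.57121 -5.08771 -0.62351 N·m.
t=0.72000 s (step 36): q=1.49166 0.29179 2.11741 -1.55409 rad, θ̇=-0.08854 -0.22307 0.19889 0.48453 rad/s, tcp=-0.65521 -0.14083 0.48031 m, tau=9.85744 23.85061 23.62326 -2.80989 N·m.
t=0.80000 s (step 40): q=1.50151 0.40237 2.42047 -1.88895 rad, θ̇=0.96189 2.35314 5.44743 -4.52016 rad/s, tcp=-0.57220 -0.06224 0.43734 m, tau=-0.86919 -0.35326 0.87357 -0.84448 N·m.
t=0.88000 s (step 44): q=1.65860 0.63950 2.87167 -2.16388 rad, θ̇=2.28173 3.67746 5.58613 -2.41997 rad/s, tcp=-0.44039 0.09966 0.36349 m, tau=-2.26064 -5.20853 1.10576 -1.92274 N·m.
t=0.92000 s (step 46): q=1.73305 0.79731 3.08870 -2.24768 rad, θ̇=1.31397 4.11904 5.22988 -1.83759 rad/s, tcp=-0.35654 0.16038 0.33163 m.
any joint saturated: yes


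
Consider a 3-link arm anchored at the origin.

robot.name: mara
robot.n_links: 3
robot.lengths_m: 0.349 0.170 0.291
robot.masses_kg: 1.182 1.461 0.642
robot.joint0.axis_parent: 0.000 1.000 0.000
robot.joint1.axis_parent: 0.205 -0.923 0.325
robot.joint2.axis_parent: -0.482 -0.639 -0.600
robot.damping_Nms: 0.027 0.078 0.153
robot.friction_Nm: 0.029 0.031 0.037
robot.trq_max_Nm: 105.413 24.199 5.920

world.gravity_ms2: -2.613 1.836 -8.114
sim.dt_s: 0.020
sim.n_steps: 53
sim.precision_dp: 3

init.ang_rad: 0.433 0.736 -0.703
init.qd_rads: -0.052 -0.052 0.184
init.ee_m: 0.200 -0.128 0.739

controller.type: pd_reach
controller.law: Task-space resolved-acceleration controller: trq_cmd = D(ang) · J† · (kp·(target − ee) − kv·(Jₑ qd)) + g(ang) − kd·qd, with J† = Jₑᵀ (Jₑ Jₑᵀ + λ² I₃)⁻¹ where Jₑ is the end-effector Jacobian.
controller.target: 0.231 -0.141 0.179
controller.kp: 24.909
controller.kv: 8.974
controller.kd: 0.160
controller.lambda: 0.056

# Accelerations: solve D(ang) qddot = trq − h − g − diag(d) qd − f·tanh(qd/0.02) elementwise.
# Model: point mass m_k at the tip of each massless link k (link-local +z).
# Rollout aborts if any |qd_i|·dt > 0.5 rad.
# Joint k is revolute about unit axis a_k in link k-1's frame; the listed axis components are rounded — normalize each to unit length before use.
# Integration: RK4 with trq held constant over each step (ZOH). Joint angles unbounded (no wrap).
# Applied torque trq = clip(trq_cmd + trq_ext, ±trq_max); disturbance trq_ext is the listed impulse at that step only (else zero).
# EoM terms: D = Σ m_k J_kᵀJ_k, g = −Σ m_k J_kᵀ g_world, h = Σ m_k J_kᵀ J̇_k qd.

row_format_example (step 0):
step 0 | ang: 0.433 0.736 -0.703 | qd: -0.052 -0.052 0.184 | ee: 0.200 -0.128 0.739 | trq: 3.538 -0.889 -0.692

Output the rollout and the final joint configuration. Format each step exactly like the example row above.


step 1 | ang: 0.434 0.745 -0.711 | qd: 0.163 0.904 -0.948 | ee: 0.199 -0.129 0.738 | trq: 1.886 -0.854 -0.397
step 2 | ang: 0.439 0.768 -0.736 | qd: 0.291 1.434 -1.457 | ee: 0.200 -0.131 0.736 | trq: 1.047 -0.838 -0.265
step 3 | ang: 0.445 0.800 -0.767 | qd: 0.374 1.779 -1.709 | ee: 0.200 -0.134 0.733 | trq: 0.761 -0.865 -0.205
step 4 | ang: 0.453 0.839 -0.803 | qd: 0.442 2.039 -1.828 | ee: 0.200 -0.137 0.729 | trq: 0.870 -0.937 -0.183
step 5 | ang: 0.463 0.882 -0.840 | qd: 0.511 2.260 -1.862 | ee: 0.200 -0.140 0.724 | trq: 1.216 -1.044 -0.184
step 6 | ang: 0.474 0.929 -0.877 | qd: 0.590 2.463 -1.834 | ee: 0.199 -0.144 0.720 | trq: 1.651 -1.171 -0.198
step 7 | ang: 0.487 0.980 -0.912 | qd: 0.682 2.656 -1.763 | ee: 0.198 -0.148 0.715 | trq: 2.057 -1.302 -0.220
step 8 | ang: 0.501 1.035 -0.947 | qd: 0.785 2.837 -1.662 | ee: 0.197 -0.152 0.709 | trq: 2.353 -1.428 -0.245
step 9 | ang: 0.518 1.093 -0.979 | qd: 0.894 3.004 -1.546 | ee: 0.195 -0.156 0.703 | trq: 2.503 -1.545 -0.272
step 10 | ang: 0.537 1.155 -1.008 | qd: 1.005 3.153 -1.425 | ee: 0.194 -0.161 0.696 | trq: 2.500 -1.653 -0.299
step 11 | ang: 0.558 1.219 -1.036 | qd: 1.112 3.280 -1.306 | ee: 0.192 -0.167 0.688 | trq: 2.358 -1.755 -0.327
step 12 | ang: 0.582 1.286 -1.061 | qd: 1.212 3.381 -1.194 | ee: 0.191 -0.173 0.679 | trq: 2.098 -1.854 -0.354
step 13 | ang: 0.607 1.354 -1.083 | qd: 1.303 3.455 -1.091 | ee: 0.190 -0.180 0.670 | trq: 1.747 -1.955 -0.383
step 14 | ang: 0.634 1.424 -1.104 | qd: 1.383 3.501 -0.997 | ee: 0.190 -0.186 0.659 | trq: 1.328 -2.058 -0.413
step 15 | ang: 0.662 1.494 -1.123 | qd: 1.453 3.521 -0.913 | ee: 0.189 -0.193 0.647 | trq: 0.861 -2.165 -0.444
step 16 | ang: 0.691 1.564 -1.141 | qd: 1.511 3.515 -0.837 | ee: 0.189 -0.201 0.635 | trq: 0.363 -2.275 -0.477
step 17 | ang: 0.722 1.634 -1.157 | qd: 1.559 3.486 -0.770 | ee: 0.189 -0.208 0.622 | trq: -0.150 -2.388 -0.511
step 18 | ang: 0.754 1.703 -1.172 | qd: 1.598 3.437 -0.710 | ee: 0.190 -0.215 0.608 | trq: -0.670 -2.502 -0.546
step 19 | ang: 0.786 1.771 -1.185 | qd: 1.627 3.371 -0.658 | ee: 0.191 -0.222 0.594 | trq: -1.186 -2.615 -0.580
step 20 | ang: 0.819 1.838 -1.198 | qd: 1.649 3.289 -0.613 | ee: 0.193 -0.229 0.579 | trq: -1.692 -2.726 -0.614
step 21 | ang: 0.852 1.903 -1.210 | qd: 1.664 3.196 -0.575 | ee: 0.194 -0.236 0.563 | trq: -2.183 -2.832 -0.647
step 22 | ang: 0.885 1.965 -1.221 | qd: 1.673 3.092 -0.543 | ee: 0.196 -0.242 0.548 | trq: -2.655 -2.933 -0.677
step 23 | ang: 0.919 2.026 -1.232 | qd: 1.676 2.982 -0.517 | ee: 0.199 -0.248 0.532 | trq: -3.104 -3.026 -0.706
step 24 | ang: 0.952 2.085 -1.242 | qd: 1.674 2.866 -0.497 | ee: 0.201 -0.254 0.516 | trq: -3.529 -3.112 -0.733
step 25 | ang: 0.985 2.141 -1.252 | qd: 1.667 2.747 -0.483 | ee: 0.204 -0.259 0.500 | trq: -3.929 -3.190 -0.756
step 26 | ang: 1.019 2.194 -1.261 | qd: 1.656 2.627 -0.474 | ee: 0.206 -0.264 0.484 | trq: -4.303 -3.260 -0.777
step 27 | ang: 1.052 2.246 -1.271 | qd: 1.642 2.507 -0.470 | ee: 0.209 -0.268 0.468 | trq: -4.650 -3.321 -0.796
step 28 | ang: 1.084 2.295 -1.280 | qd: 1.624 2.389 -0.470 | ee: 0.212 -0.272 0.453 | trq: -4.971 -3.375 -0.811
step 29 | ang: 1.116 2.341 -1.290 | qd: 1.602 2.273 -0.473 | ee: 0.215 -0.276 0.438 | trq: -5.266 -3.420 -0.824
step 30 | ang: 1.148 2.386 -1.299 | qd: 1.578 2.160 -0.480 | ee: 0.218 -0.279 0.423 | trq: -5.537 -3.459 -0.835
step 31 | ang: 1.179 2.428 -1.309 | qd: 1.551 2.052 -0.490 | ee: 0.221 -0.282 0.409 | trq: -5.784 -3.492 -0.843
step 32 | ang: 1.210 2.468 -1.319 | qd: 1.521 1.948 -0.501 | ee: 0.224 -0.284 0.395 | trq: -6.008 -3.518 -0.849
step 33 | ang: 1.240 2.506 -1.329 | qd: 1.489 1.849 -0.514 | ee: 0.226 -0.286 0.381 | trq: -6.212 -3.539 -0.853
step 34 | ang: 1.270 2.542 -1.339 | qd: 1.455 1.755 -0.528 | ee: 0.229 -0.287 0.369 | trq: -6.396 -3.556 -0.856
step 35 | ang: 1.298 2.576 -1.350 | qd: 1.419 1.666 -0.543 | ee: 0.232 -0.289 0.356 | trq: -6.561 -3.568 -0.857
step 36 | ang: 1.326 2.608 -1.361 | qd: 1.381 1.582 -0.558 | ee: 0.234 -0.290 0.344 | trq: -6.709 -3.577 -0.856
step 37 | ang: 1.354 2.639 -1.373 | qd: 1.342 1.503 -0.573 | ee: 0.236 -0.290 0.333 | trq: -6.841 -3.583 -0.855
step 38 | ang: 1.380 2.668 -1.384 | qd: 1.301 1.429 -0.587 | ee: 0.238 -0.291 0.322 | trq: -6.959 -3.586 -0.853
step 39 | ang: 1.406 2.696 -1.396 | qd: 1.260 1.359 -0.601 | ee: 0.240 -0.291 0.312 | trq: -7.063 -3.586 -0.849
step 40 | ang: 1.430 2.723 -1.408 | qd: 1.217 1.294 -0.614 | ee: 0.242 -0.291 0.302 | trq: -7.155 -3.585 -0.845
step 41 | ang: 1.454 2.748 -1.421 | qd: 1.175 1.233 -0.626 | ee: 0.244 -0.291 0.292 | trq: -7.235 -3.581 -0.841
step 42 | ang: 1.477 2.772 -1.433 | qd: 1.132 1.175 -0.636 | ee: 0.245 -0.291 0.283 | trq: -7.305 -3.577 -0.835
step 43 | ang: 1.500 2.795 -1.446 | qd: 1.088 1.122 -0.646 | ee: 0.247 -0.290 0.275 | trq: -7.366 -3.571 -0.829
step 44 | ang: 1.521 2.817 -1.459 | qd: 1.045 1.071 -0.654 | ee: 0.248 -0.289 0.267 | trq: -7.418 -3.564 -0.823
step 45 | ang: 1.541 2.838 -1.472 | qd: 1.002 1.023 -0.661 | ee: 0.249 -0.289 0.259 | trq: -7.463 -3.556 -0.816
step 46 | ang: 1.561 2.858 -1.485 | qd: 0.960 0.978 -0.667 | ee: 0.250 -0.288 0.252 | trq: -7.500 -3.547 -0.808
step 47 | ang: 1.580 2.877 -1.499 | qd: 0.917 0.936 -0.672 | ee: 0.251 -0.287 0.245 | trq: -7.531 -3.538 -0.800
step 48 | ang: 1.598 2.895 -1.512 | qd: 0.876 0.895 -0.676 | ee: 0.251 -0.286 0.239 | trq: -7.556 -3.528 -0.792
step 49 | ang: 1.615 2.913 -1.526 | qd: 0.835 0.857 -0.679 | ee: 0.252 -0.284 0.233 | trq: -7.576 -3.518 -0.783
step 50 | ang: 1.631 2.930 -1.539 | qd: 0.795 0.821 -0.680 | ee: 0.252 -0.283 0.228 | trq: -7.592 -3.507 -0.774
step 51 | ang: 1.647 2.946 -1.553 | qd: 0.756 0.787 -0.681 | ee: 0.253 -0.282 0.222 | trq: -7.603 -3.496 -0.765
step 52 | ang: 1.661 2.961 -1.567 | qd: 0.718 0.754 -0.680 | ee: 0.253 -0.280 0.217 | trq: -7.611 -3.485 -0.756
step 53 | ang: 1.675 2.976 -1.580 | qd: 0.680 0.722 -0.679 | ee: 0.253 -0.279 0.213
final ang (rad): 1.675 2.976 -1.580
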